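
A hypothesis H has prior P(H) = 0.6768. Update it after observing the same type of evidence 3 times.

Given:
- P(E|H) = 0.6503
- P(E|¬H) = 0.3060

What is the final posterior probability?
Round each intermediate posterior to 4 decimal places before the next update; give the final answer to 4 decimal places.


Sequential Bayesian updating:

Initial prior: P(H) = 0.6768

Update 1:
  P(E) = 0.6503 × 0.6768 + 0.3060 × 0.3232 = 0.44012304 + 0.09889920 = 0.53902224
  P(H|E) = 0.44012304 / 0.53902224 = 0.8165

Update 2:
  P(E) = 0.6503 × 0.8165 + 0.3060 × 0.1835 = 0.53096995 + 0.05615100 = 0.58712095
  P(H|E) = 0.53096995 / 0.58712095 = 0.9044

Update 3:
  P(E) = 0.6503 × 0.9044 + 0.3060 × 0.0956 = 0.58813132 + 0.02925360 = 0.61738492
  P(H|E) = 0.58813132 / 0.61738492 = 0.9526

Final posterior: 0.9526


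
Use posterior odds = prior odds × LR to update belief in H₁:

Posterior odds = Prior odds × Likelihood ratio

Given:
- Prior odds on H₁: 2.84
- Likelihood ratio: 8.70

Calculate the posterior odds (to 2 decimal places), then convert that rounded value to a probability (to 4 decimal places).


Step 1: Calculate posterior odds
Posterior odds = Prior odds × LR
               = 2.84 × 8.70
               = 24.71

Step 2: Convert to probability
P(H₁|E) = Posterior odds / (1 + Posterior odds)
       = 24.71 / (1 + 24.71)
       = 24.71 / 25.71
       = 0.9611

The evidence increased P(H₁) from 0.7396 to 0.9611.


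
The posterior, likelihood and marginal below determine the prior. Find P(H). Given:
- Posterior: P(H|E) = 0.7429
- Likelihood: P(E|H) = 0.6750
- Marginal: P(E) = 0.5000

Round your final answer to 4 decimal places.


From Bayes' theorem: P(H|E) = P(E|H) × P(H) / P(E)

Rearranging for P(H):
P(H) = P(H|E) × P(E) / P(E|H)
     = 0.7429 × 0.5000 / 0.6750
     = 0.37145000 / 0.6750
     = 0.5503


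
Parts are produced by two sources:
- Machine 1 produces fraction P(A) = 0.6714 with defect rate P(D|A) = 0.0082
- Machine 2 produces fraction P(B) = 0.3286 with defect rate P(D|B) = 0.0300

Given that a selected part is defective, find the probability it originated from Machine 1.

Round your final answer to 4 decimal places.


Let A = from Machine 1, D = defective

Given:
- P(A) = 0.6714, P(B) = 0.3286
- P(D|A) = 0.0082, P(D|B) = 0.0300

Step 1: Find P(D)
P(D) = P(D|A)P(A) + P(D|B)P(B)
     = 0.0082 × 0.6714 + 0.0300 × 0.3286
     = 0.00550548 + 0.00985800
     = 0.01536348

Step 2: Apply Bayes' theorem
P(A|D) = P(D|A)P(A) / P(D)
       = 0.00550548 / 0.01536348
       = 0.3583


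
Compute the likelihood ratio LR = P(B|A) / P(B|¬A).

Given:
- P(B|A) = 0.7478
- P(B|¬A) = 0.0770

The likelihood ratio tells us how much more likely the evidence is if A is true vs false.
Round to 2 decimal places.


Likelihood Ratio (LR) = P(B|A) / P(B|¬A)

LR = 0.7478 / 0.0770
   = 9.71

The evidence is 9.71 times more likely if A is true than if A is false.
Because LR exceeds 1, B is evidence for A.


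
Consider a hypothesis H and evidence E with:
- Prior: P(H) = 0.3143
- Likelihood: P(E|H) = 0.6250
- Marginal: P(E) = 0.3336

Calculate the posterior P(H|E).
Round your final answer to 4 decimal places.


Using Bayes' theorem:

P(H|E) = P(E|H) × P(H) / P(E)
       = 0.6250 × 0.3143 / 0.3336
       = 0.19643750 / 0.3336
       = 0.5888

The evidence strengthens our belief in H.
Prior: 0.3143 → Posterior: 0.5888


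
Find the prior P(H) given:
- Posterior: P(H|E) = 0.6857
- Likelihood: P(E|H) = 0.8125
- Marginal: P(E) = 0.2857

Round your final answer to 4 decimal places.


From Bayes' theorem: P(H|E) = P(E|H) × P(H) / P(E)

Rearranging for P(H):
P(H) = P(H|E) × P(E) / P(E|H)
     = 0.6857 × 0.2857 / 0.8125
     = 0.19590449 / 0.8125
     = 0.2411


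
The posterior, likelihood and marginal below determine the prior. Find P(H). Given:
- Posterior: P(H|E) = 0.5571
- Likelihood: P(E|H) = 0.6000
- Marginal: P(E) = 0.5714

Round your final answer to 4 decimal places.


From Bayes' theorem: P(H|E) = P(E|H) × P(H) / P(E)

Rearranging for P(H):
P(H) = P(H|E) × P(E) / P(E|H)
     = 0.5571 × 0.5714 / 0.6000
     = 0.31832694 / 0.6000
     = 0.5305


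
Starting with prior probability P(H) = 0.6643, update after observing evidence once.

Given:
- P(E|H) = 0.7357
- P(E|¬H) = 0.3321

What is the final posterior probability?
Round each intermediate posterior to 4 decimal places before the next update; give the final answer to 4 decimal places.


Sequential Bayesian updating:

Initial prior: P(H) = 0.6643

Update 1:
  P(E) = 0.7357 × 0.6643 + 0.3321 × 0.3357 = 0.48872551 + 0.11148597 = 0.60021148
  P(H|E) = 0.48872551 / 0.60021148 = 0.8143

Final posterior: 0.8143


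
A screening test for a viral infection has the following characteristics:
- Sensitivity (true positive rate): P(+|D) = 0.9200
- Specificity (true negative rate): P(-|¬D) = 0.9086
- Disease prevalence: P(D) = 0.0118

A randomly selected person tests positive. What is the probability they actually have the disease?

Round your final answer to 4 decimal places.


Let D = has disease, + = positive test

Given:
- P(D) = 0.0118 (prevalence)
- P(+|D) = 0.9200 (sensitivity)
- P(-|¬D) = 0.9086 (specificity)
- P(+|¬D) = 0.0914 (false positive rate = 1 - specificity)

Step 1: Find P(+)
P(+) = P(+|D)P(D) + P(+|¬D)P(¬D)
     = 0.9200 × 0.0118 + 0.0914 × 0.9882
     = 0.01085600 + 0.09032148
     = 0.10117748

Step 2: Apply Bayes' theorem for P(D|+)
P(D|+) = P(+|D)P(D) / P(+)
       = 0.01085600 / 0.10117748
       = 0.1073


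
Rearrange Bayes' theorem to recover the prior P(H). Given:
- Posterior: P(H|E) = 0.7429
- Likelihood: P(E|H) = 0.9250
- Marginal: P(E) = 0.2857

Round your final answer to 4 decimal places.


From Bayes' theorem: P(H|E) = P(E|H) × P(H) / P(E)

Rearranging for P(H):
P(H) = P(H|E) × P(E) / P(E|H)
     = 0.7429 × 0.2857 / 0.9250
     = 0.21224653 / 0.9250
     = 0.2295


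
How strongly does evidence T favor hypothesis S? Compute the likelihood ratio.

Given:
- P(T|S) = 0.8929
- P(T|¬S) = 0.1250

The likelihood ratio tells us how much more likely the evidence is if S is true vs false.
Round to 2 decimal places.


Likelihood Ratio (LR) = P(T|S) / P(T|¬S)

LR = 0.8929 / 0.1250
   = 7.14

The evidence is 7.14 times more likely if S is true than if S is false.
LR > 1, so observing T raises the odds in favor of S.


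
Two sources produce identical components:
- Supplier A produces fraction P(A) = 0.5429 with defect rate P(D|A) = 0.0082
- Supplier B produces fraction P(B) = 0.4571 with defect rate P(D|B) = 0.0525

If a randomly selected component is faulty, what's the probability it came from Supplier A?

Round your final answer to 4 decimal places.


Let A = from Supplier A, D = faulty

Given:
- P(A) = 0.5429, P(B) = 0.4571
- P(D|A) = 0.0082, P(D|B) = 0.0525

Step 1: Find P(D)
P(D) = P(D|A)P(A) + P(D|B)P(B)
     = 0.0082 × 0.5429 + 0.0525 × 0.4571
     = 0.00445178 + 0.02399775
     = 0.02844953

Step 2: Apply Bayes' theorem
P(A|D) = P(D|A)P(A) / P(D)
       = 0.00445178 / 0.02844953
       = 0.1565


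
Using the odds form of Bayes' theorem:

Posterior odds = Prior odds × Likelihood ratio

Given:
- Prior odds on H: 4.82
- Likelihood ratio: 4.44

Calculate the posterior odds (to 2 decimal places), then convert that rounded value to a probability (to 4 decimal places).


Step 1: Calculate posterior odds
Posterior odds = Prior odds × LR
               = 4.82 × 4.44
               = 21.40

Step 2: Convert to probability
P(H|E) = Posterior odds / (1 + Posterior odds)
       = 21.40 / (1 + 21.40)
       = 21.40 / 22.40
       = 0.9554

The evidence increased P(H) from 0.8282 to 0.9554.


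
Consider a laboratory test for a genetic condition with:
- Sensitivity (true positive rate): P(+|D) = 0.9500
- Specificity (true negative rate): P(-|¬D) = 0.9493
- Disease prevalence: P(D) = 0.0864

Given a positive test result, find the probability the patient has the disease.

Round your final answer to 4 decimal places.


Let D = has disease, + = positive test

Given:
- P(D) = 0.0864 (prevalence)
- P(+|D) = 0.9500 (sensitivity)
- P(-|¬D) = 0.9493 (specificity)
- P(+|¬D) = 0.0507 (false positive rate = 1 - specificity)

Step 1: Find P(+)
P(+) = P(+|D)P(D) + P(+|¬D)P(¬D)
     = 0.9500 × 0.0864 + 0.0507 × 0.9136
     = 0.08208000 + 0.04631952
     = 0.12839952

Step 2: Apply Bayes' theorem for P(D|+)
P(D|+) = P(+|D)P(D) / P(+)
       = 0.08208000 / 0.12839952
       = 0.6393


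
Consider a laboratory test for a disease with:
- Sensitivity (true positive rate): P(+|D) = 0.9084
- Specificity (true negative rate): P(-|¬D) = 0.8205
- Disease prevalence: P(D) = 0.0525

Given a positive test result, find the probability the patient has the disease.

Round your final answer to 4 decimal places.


Let D = has disease, + = positive test

Given:
- P(D) = 0.0525 (prevalence)
- P(+|D) = 0.9084 (sensitivity)
- P(-|¬D) = 0.8205 (specificity)
- P(+|¬D) = 0.1795 (false positive rate = 1 - specificity)

Step 1: Find P(+)
P(+) = P(+|D)P(D) + P(+|¬D)P(¬D)
     = 0.9084 × 0.0525 + 0.1795 × 0.9475
     = 0.04769100 + 0.17007625
     = 0.21776725

Step 2: Apply Bayes' theorem for P(D|+)
P(D|+) = P(+|D)P(D) / P(+)
       = 0.04769100 / 0.21776725
       = 0.2190


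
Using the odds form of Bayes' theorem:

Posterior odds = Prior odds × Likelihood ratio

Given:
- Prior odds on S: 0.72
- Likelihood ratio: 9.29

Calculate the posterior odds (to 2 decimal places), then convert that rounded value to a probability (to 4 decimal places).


Step 1: Calculate posterior odds
Posterior odds = Prior odds × LR
               = 0.72 × 9.29
               = 6.69

Step 2: Convert to probability
P(S|E) = Posterior odds / (1 + Posterior odds)
       = 6.69 / (1 + 6.69)
       = 6.69 / 7.69
       = 0.8700

The evidence increased P(S) from 0.4186 to 0.8700.


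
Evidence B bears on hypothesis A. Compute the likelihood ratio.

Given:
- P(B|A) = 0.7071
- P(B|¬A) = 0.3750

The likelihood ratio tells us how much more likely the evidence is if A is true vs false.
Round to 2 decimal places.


Likelihood Ratio (LR) = P(B|A) / P(B|¬A)

LR = 0.7071 / 0.3750
   = 1.89

The evidence is 1.89 times more likely if A is true than if A is false.
Since LR > 1, the evidence supports A over ¬A.


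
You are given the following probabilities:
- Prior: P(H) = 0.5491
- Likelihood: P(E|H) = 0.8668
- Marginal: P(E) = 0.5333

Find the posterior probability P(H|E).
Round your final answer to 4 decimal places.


Using Bayes' theorem:

P(H|E) = P(E|H) × P(H) / P(E)
       = 0.8668 × 0.5491 / 0.5333
       = 0.47595988 / 0.5333
       = 0.8925

The evidence strengthens our belief in H.
Prior: 0.5491 → Posterior: 0.8925


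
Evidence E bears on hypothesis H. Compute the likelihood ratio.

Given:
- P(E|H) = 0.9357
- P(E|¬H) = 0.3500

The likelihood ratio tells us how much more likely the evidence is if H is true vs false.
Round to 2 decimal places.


Likelihood Ratio (LR) = P(E|H) / P(E|¬H)

LR = 0.9357 / 0.3500
   = 2.67

The evidence is 2.67 times more likely if H is true than if H is false.
LR > 1, so observing E raises the odds in favor of H.


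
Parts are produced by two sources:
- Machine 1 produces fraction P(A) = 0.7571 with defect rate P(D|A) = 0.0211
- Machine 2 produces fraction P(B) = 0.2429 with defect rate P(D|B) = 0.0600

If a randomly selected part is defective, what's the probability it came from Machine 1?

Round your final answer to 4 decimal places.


Let A = from Machine 1, D = defective

Given:
- P(A) = 0.7571, P(B) = 0.2429
- P(D|A) = 0.0211, P(D|B) = 0.0600

Step 1: Find P(D)
P(D) = P(D|A)P(A) + P(D|B)P(B)
     = 0.0211 × 0.7571 + 0.0600 × 0.2429
     = 0.01597481 + 0.01457400
     = 0.03054881

Step 2: Apply Bayes' theorem
P(A|D) = P(D|A)P(A) / P(D)
       = 0.01597481 / 0.03054881
       = 0.5229


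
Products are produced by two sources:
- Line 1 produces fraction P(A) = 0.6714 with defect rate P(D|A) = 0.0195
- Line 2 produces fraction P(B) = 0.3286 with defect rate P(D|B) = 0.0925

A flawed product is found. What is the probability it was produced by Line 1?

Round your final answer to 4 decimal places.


Let A = from Line 1, D = flawed

Given:
- P(A) = 0.6714, P(B) = 0.3286
- P(D|A) = 0.0195, P(D|B) = 0.0925

Step 1: Find P(D)
P(D) = P(D|A)P(A) + P(D|B)P(B)
     = 0.0195 × 0.6714 + 0.0925 × 0.3286
     = 0.01309230 + 0.03039550
     = 0.04348780

Step 2: Apply Bayes' theorem
P(A|D) = P(D|A)P(A) / P(D)
       = 0.01309230 / 0.04348780
       = 0.3011


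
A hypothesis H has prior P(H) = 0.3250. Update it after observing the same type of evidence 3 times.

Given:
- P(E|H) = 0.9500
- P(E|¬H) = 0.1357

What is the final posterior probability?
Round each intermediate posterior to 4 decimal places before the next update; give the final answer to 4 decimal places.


Sequential Bayesian updating:

Initial prior: P(H) = 0.3250

Update 1:
  P(E) = 0.9500 × 0.3250 + 0.1357 × 0.6750 = 0.30875000 + 0.09159750 = 0.40034750
  P(H|E) = 0.30875000 / 0.40034750 = 0.7712

Update 2:
  P(E) = 0.9500 × 0.7712 + 0.1357 × 0.2288 = 0.73264000 + 0.03104816 = 0.76368816
  P(H|E) = 0.73264000 / 0.76368816 = 0.9593

Update 3:
  P(E) = 0.9500 × 0.9593 + 0.1357 × 0.0407 = 0.91133500 + 0.00552299 = 0.91685799
  P(H|E) = 0.91133500 / 0.91685799 = 0.9940

Final posterior: 0.9940


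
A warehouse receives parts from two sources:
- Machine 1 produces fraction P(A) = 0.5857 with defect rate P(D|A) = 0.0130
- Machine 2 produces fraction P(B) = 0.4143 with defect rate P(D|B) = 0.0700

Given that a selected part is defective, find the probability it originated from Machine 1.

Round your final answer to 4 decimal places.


Let A = from Machine 1, D = defective

Given:
- P(A) = 0.5857, P(B) = 0.4143
- P(D|A) = 0.0130, P(D|B) = 0.0700

Step 1: Find P(D)
P(D) = P(D|A)P(A) + P(D|B)P(B)
     = 0.0130 × 0.5857 + 0.0700 × 0.4143
     = 0.00761410 + 0.02900100
     = 0.03661510

Step 2: Apply Bayes' theorem
P(A|D) = P(D|A)P(A) / P(D)
       = 0.00761410 / 0.03661510
       = 0.2079


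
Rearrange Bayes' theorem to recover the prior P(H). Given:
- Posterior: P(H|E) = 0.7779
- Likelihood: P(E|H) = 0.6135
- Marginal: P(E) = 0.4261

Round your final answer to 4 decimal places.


From Bayes' theorem: P(H|E) = P(E|H) × P(H) / P(E)

Rearranging for P(H):
P(H) = P(H|E) × P(E) / P(E|H)
     = 0.7779 × 0.4261 / 0.6135
     = 0.33146319 / 0.6135
     = 0.5403


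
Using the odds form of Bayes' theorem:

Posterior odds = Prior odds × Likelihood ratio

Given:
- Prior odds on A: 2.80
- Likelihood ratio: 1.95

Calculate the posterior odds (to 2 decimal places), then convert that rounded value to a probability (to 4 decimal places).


Step 1: Calculate posterior odds
Posterior odds = Prior odds × LR
               = 2.80 × 1.95
               = 5.46

Step 2: Convert to probability
P(A|E) = Posterior odds / (1 + Posterior odds)
       = 5.46 / (1 + 5.46)
       = 5.46 / 6.46
       = 0.8452

The evidence increased P(A) from 0.7368 to 0.8452.


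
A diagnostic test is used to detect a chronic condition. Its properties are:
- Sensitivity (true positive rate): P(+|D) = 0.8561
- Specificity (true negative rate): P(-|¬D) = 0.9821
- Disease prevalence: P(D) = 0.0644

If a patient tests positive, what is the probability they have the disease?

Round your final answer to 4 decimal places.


Let D = has disease, + = positive test

Given:
- P(D) = 0.0644 (prevalence)
- P(+|D) = 0.8561 (sensitivity)
- P(-|¬D) = 0.9821 (specificity)
- P(+|¬D) = 0.0179 (false positive rate = 1 - specificity)

Step 1: Find P(+)
P(+) = P(+|D)P(D) + P(+|¬D)P(¬D)
     = 0.8561 × 0.0644 + 0.0179 × 0.9356
     = 0.05513284 + 0.01674724
     = 0.07188008

Step 2: Apply Bayes' theorem for P(D|+)
P(D|+) = P(+|D)P(D) / P(+)
       = 0.05513284 / 0.07188008
       = 0.7670


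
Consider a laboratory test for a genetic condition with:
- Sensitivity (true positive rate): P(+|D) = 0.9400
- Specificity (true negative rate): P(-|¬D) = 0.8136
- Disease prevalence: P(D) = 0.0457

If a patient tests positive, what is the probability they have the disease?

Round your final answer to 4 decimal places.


Let D = has disease, + = positive test

Given:
- P(D) = 0.0457 (prevalence)
- P(+|D) = 0.9400 (sensitivity)
- P(-|¬D) = 0.8136 (specificity)
- P(+|¬D) = 0.1864 (false positive rate = 1 - specificity)

Step 1: Find P(+)
P(+) = P(+|D)P(D) + P(+|¬D)P(¬D)
     = 0.9400 × 0.0457 + 0.1864 × 0.9543
     = 0.04295800 + 0.17788152
     = 0.22083952

Step 2: Apply Bayes' theorem for P(D|+)
P(D|+) = P(+|D)P(D) / P(+)
       = 0.04295800 / 0.22083952
       = 0.1945


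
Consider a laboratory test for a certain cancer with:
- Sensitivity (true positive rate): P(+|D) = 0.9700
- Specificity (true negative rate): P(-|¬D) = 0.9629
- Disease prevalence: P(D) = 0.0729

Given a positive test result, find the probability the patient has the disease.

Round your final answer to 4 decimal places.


Let D = has disease, + = positive test

Given:
- P(D) = 0.0729 (prevalence)
- P(+|D) = 0.9700 (sensitivity)
- P(-|¬D) = 0.9629 (specificity)
- P(+|¬D) = 0.0371 (false positive rate = 1 - specificity)

Step 1: Find P(+)
P(+) = P(+|D)P(D) + P(+|¬D)P(¬D)
     = 0.9700 × 0.0729 + 0.0371 × 0.9271
     = 0.07071300 + 0.03439541
     = 0.10510841

Step 2: Apply Bayes' theorem for P(D|+)
P(D|+) = P(+|D)P(D) / P(+)
       = 0.07071300 / 0.10510841
       = 0.6728


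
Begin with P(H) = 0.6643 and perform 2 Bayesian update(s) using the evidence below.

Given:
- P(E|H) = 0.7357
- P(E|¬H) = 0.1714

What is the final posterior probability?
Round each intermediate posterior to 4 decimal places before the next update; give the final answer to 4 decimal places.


Sequential Bayesian updating:

Initial prior: P(H) = 0.6643

Update 1:
  P(E) = 0.7357 × 0.6643 + 0.1714 × 0.3357 = 0.48872551 + 0.05753898 = 0.54626449
  P(H|E) = 0.48872551 / 0.54626449 = 0.8947

Update 2:
  P(E) = 0.7357 × 0.8947 + 0.1714 × 0.1053 = 0.65823079 + 0.01804842 = 0.67627921
  P(H|E) = 0.65823079 / 0.67627921 = 0.9733

Final posterior: 0.9733


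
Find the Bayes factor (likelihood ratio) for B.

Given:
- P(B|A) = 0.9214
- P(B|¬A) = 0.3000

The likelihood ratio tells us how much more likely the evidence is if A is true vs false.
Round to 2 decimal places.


Likelihood Ratio (LR) = P(B|A) / P(B|¬A)

LR = 0.9214 / 0.3000
   = 3.07

The evidence is 3.07 times more likely if A is true than if A is false.
Since LR > 1, the evidence supports A over ¬A.


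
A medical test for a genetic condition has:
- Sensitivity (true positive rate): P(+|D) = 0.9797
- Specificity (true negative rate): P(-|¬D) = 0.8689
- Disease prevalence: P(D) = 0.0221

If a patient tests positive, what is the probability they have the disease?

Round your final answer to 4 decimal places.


Let D = has disease, + = positive test

Given:
- P(D) = 0.0221 (prevalence)
- P(+|D) = 0.9797 (sensitivity)
- P(-|¬D) = 0.8689 (specificity)
- P(+|¬D) = 0.1311 (false positive rate = 1 - specificity)

Step 1: Find P(+)
P(+) = P(+|D)P(D) + P(+|¬D)P(¬D)
     = 0.9797 × 0.0221 + 0.1311 × 0.9779
     = 0.02165137 + 0.12820269
     = 0.14985406

Step 2: Apply Bayes' theorem for P(D|+)
P(D|+) = P(+|D)P(D) / P(+)
       = 0.02165137 / 0.14985406
       = 0.1445


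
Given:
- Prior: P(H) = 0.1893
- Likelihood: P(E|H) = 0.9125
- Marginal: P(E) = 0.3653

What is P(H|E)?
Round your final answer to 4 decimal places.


Using Bayes' theorem:

P(H|E) = P(E|H) × P(H) / P(E)
       = 0.9125 × 0.1893 / 0.3653
       = 0.17273625 / 0.3653
       = 0.4729

The evidence strengthens our belief in H.
Prior: 0.1893 → Posterior: 0.4729


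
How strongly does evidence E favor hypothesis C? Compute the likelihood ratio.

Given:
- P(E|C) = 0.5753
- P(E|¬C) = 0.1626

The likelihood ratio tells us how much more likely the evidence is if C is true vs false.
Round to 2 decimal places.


Likelihood Ratio (LR) = P(E|C) / P(E|¬C)

LR = 0.5753 / 0.1626
   = 3.54

The evidence is 3.54 times more likely if C is true than if C is false.
Since LR > 1, the evidence supports C over ¬C.


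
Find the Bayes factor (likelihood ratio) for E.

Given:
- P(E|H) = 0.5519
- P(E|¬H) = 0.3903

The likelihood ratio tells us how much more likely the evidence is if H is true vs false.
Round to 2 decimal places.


Likelihood Ratio (LR) = P(E|H) / P(E|¬H)

LR = 0.5519 / 0.3903
   = 1.41

The evidence is 1.41 times more likely if H is true than if H is false.
Because LR exceeds 1, E is evidence for H.


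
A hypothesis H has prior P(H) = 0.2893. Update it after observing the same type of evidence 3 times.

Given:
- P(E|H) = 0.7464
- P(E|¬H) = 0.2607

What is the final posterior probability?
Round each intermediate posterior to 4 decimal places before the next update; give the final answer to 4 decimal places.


Sequential Bayesian updating:

Initial prior: P(H) = 0.2893

Update 1:
  P(E) = 0.7464 × 0.2893 + 0.2607 × 0.7107 = 0.21593352 + 0.18527949 = 0.40121301
  P(H|E) = 0.21593352 / 0.40121301 = 0.5382

Update 2:
  P(E) = 0.7464 × 0.5382 + 0.2607 × 0.4618 = 0.40171248 + 0.12039126 = 0.52210374
  P(H|E) = 0.40171248 / 0.52210374 = 0.7694

Update 3:
  P(E) = 0.7464 × 0.7694 + 0.2607 × 0.2306 = 0.57428016 + 0.06011742 = 0.63439758
  P(H|E) = 0.57428016 / 0.63439758 = 0.9052

Final posterior: 0.9052


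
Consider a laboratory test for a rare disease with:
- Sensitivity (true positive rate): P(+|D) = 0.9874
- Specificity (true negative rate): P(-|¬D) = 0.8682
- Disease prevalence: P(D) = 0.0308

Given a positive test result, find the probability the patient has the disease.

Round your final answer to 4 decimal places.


Let D = has disease, + = positive test

Given:
- P(D) = 0.0308 (prevalence)
- P(+|D) = 0.9874 (sensitivity)
- P(-|¬D) = 0.8682 (specificity)
- P(+|¬D) = 0.1318 (false positive rate = 1 - specificity)

Step 1: Find P(+)
P(+) = P(+|D)P(D) + P(+|¬D)P(¬D)
     = 0.9874 × 0.0308 + 0.1318 × 0.9692
     = 0.03041192 + 0.12774056
     = 0.15815248

Step 2: Apply Bayes' theorem for P(D|+)
P(D|+) = P(+|D)P(D) / P(+)
       = 0.03041192 / 0.15815248
       = 0.1923


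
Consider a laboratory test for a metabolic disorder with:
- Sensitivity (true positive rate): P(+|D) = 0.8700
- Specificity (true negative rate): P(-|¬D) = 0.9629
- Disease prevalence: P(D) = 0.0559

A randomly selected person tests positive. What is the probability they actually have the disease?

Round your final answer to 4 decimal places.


Let D = has disease, + = positive test

Given:
- P(D) = 0.0559 (prevalence)
- P(+|D) = 0.8700 (sensitivity)
- P(-|¬D) = 0.9629 (specificity)
- P(+|¬D) = 0.0371 (false positive rate = 1 - specificity)

Step 1: Find P(+)
P(+) = P(+|D)P(D) + P(+|¬D)P(¬D)
     = 0.8700 × 0.0559 + 0.0371 × 0.9441
     = 0.04863300 + 0.03502611
     = 0.08365911

Step 2: Apply Bayes' theorem for P(D|+)
P(D|+) = P(+|D)P(D) / P(+)
       = 0.04863300 / 0.08365911
       = 0.5813


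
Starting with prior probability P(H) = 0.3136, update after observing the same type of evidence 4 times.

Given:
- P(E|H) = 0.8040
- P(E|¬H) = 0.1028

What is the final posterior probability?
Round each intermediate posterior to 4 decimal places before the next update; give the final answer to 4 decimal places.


Sequential Bayesian updating:

Initial prior: P(H) = 0.3136

Update 1:
  P(E) = 0.8040 × 0.3136 + 0.1028 × 0.6864 = 0.25213440 + 0.07056192 = 0.32269632
  P(H|E) = 0.25213440 / 0.32269632 = 0.7813

Update 2:
  P(E) = 0.8040 × 0.7813 + 0.1028 × 0.2187 = 0.62816520 + 0.02248236 = 0.65064756
  P(H|E) = 0.62816520 / 0.65064756 = 0.9654

Update 3:
  P(E) = 0.8040 × 0.9654 + 0.1028 × 0.0346 = 0.77618160 + 0.00355688 = 0.77973848
  P(H|E) = 0.77618160 / 0.77973848 = 0.9954

Update 4:
  P(E) = 0.8040 × 0.9954 + 0.1028 × 0.0046 = 0.80030160 + 0.00047288 = 0.80077448
  P(H|E) = 0.80030160 / 0.80077448 = 0.9994

Final posterior: 0.9994


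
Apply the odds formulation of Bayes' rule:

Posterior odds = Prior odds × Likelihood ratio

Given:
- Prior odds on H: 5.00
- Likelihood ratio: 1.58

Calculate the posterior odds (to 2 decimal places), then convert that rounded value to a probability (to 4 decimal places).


Step 1: Calculate posterior odds
Posterior odds = Prior odds × LR
               = 5.00 × 1.58
               = 7.90

Step 2: Convert to probability
P(H|E) = Posterior odds / (1 + Posterior odds)
       = 7.90 / (1 + 7.90)
       = 7.90 / 8.90
       = 0.8876

The evidence increased P(H) from 0.8333 to 0.8876.


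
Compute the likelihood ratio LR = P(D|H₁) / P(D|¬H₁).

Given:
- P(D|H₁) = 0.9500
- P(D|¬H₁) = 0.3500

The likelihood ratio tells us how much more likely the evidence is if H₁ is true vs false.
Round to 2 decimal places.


Likelihood Ratio (LR) = P(D|H₁) / P(D|¬H₁)

LR = 0.9500 / 0.3500
   = 2.71

The evidence is 2.71 times more likely if H₁ is true than if H₁ is false.
Because LR exceeds 1, D is evidence for H₁.


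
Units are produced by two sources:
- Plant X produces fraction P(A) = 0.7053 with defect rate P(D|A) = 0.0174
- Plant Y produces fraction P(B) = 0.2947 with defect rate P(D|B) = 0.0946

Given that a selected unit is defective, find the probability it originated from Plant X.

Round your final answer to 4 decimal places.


Let A = from Plant X, D = defective

Given:
- P(A) = 0.7053, P(B) = 0.2947
- P(D|A) = 0.0174, P(D|B) = 0.0946

Step 1: Find P(D)
P(D) = P(D|A)P(A) + P(D|B)P(B)
     = 0.0174 × 0.7053 + 0.0946 × 0.2947
     = 0.01227222 + 0.02787862
     = 0.04015084

Step 2: Apply Bayes' theorem
P(A|D) = P(D|A)P(A) / P(D)
       = 0.01227222 / 0.04015084
       = 0.3057


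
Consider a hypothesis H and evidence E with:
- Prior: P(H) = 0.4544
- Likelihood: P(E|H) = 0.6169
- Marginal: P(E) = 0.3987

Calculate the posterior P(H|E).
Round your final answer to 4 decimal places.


Using Bayes' theorem:

P(H|E) = P(E|H) × P(H) / P(E)
       = 0.6169 × 0.4544 / 0.3987
       = 0.28031936 / 0.3987
       = 0.7031

The evidence strengthens our belief in H.
Prior: 0.4544 → Posterior: 0.7031


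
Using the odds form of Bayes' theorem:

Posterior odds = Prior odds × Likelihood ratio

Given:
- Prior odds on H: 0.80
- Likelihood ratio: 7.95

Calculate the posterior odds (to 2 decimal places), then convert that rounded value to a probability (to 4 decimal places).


Step 1: Calculate posterior odds
Posterior odds = Prior odds × LR
               = 0.80 × 7.95
               = 6.36

Step 2: Convert to probability
P(H|E) = Posterior odds / (1 + Posterior odds)
       = 6.36 / (1 + 6.36)
       = 6.36 / 7.36
       = 0.8641

The evidence increased P(H) from 0.4444 to 0.8641.


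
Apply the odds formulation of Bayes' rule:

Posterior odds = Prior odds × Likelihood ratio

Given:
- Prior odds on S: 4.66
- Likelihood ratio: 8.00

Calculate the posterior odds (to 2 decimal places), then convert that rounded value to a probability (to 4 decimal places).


Step 1: Calculate posterior odds
Posterior odds = Prior odds × LR
               = 4.66 × 8.00
               = 37.28

Step 2: Convert to probability
P(S|E) = Posterior odds / (1 + Posterior odds)
       = 37.28 / (1 + 37.28)
       = 37.28 / 38.28
       = 0.9739

The evidence increased P(S) from 0.8233 to 0.9739.


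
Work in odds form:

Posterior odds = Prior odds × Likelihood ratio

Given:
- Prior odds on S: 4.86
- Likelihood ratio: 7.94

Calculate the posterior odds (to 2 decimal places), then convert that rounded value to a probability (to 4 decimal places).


Step 1: Calculate posterior odds
Posterior odds = Prior odds × LR
               = 4.86 × 7.94
               = 38.59

Step 2: Convert to probability
P(S|E) = Posterior odds / (1 + Posterior odds)
       = 38.59 / (1 + 38.59)
       = 38.59 / 39.59
       = 0.9747

The evidence increased P(S) from 0.8294 to 0.9747.


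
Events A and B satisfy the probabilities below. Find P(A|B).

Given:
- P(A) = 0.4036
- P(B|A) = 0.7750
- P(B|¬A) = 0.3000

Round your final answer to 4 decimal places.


Bayes' theorem: P(A|B) = P(B|A) × P(A) / P(B)

Step 1: Calculate P(B) using law of total probability
P(B) = P(B|A)P(A) + P(B|¬A)P(¬A)
     = 0.7750 × 0.4036 + 0.3000 × 0.5964
     = 0.31279000 + 0.17892000
     = 0.49171000

Step 2: Apply Bayes' theorem
P(A|B) = P(B|A) × P(A) / P(B)
       = 0.31279000 / 0.49171000
       = 0.6361


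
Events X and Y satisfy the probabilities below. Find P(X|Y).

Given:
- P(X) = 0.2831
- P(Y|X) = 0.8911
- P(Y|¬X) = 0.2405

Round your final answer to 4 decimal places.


Bayes' theorem: P(X|Y) = P(Y|X) × P(X) / P(Y)

Step 1: Calculate P(Y) using law of total probability
P(Y) = P(Y|X)P(X) + P(Y|¬X)P(¬X)
     = 0.8911 × 0.2831 + 0.2405 × 0.7169
     = 0.25227041 + 0.17241445
     = 0.42468486

Step 2: Apply Bayes' theorem
P(X|Y) = P(Y|X) × P(X) / P(Y)
       = 0.25227041 / 0.42468486
       = 0.5940


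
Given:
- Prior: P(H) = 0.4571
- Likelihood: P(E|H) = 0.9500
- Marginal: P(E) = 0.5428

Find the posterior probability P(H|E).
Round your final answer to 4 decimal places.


Using Bayes' theorem:

P(H|E) = P(E|H) × P(H) / P(E)
       = 0.9500 × 0.4571 / 0.5428
       = 0.43424500 / 0.5428
       = 0.8000

The evidence strengthens our belief in H.
Prior: 0.4571 → Posterior: 0.8000


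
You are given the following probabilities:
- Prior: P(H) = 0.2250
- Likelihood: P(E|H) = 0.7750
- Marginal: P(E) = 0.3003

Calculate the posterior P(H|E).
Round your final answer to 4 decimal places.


Using Bayes' theorem:

P(H|E) = P(E|H) × P(H) / P(E)
       = 0.7750 × 0.2250 / 0.3003
       = 0.17437500 / 0.3003
       = 0.5807

The evidence strengthens our belief in H.
Prior: 0.2250 → Posterior: 0.5807


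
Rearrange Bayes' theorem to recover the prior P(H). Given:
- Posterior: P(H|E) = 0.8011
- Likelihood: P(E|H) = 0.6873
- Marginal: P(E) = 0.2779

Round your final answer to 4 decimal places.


From Bayes' theorem: P(H|E) = P(E|H) × P(H) / P(E)

Rearranging for P(H):
P(H) = P(H|E) × P(E) / P(E|H)
     = 0.8011 × 0.2779 / 0.6873
     = 0.22262569 / 0.6873
     = 0.3239


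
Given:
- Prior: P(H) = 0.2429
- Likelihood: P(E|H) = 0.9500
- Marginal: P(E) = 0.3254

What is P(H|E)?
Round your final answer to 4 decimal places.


Using Bayes' theorem:

P(H|E) = P(E|H) × P(H) / P(E)
       = 0.9500 × 0.2429 / 0.3254
       = 0.23075500 / 0.3254
       = 0.7091

The evidence strengthens our belief in H.
Prior: 0.2429 → Posterior: 0.7091


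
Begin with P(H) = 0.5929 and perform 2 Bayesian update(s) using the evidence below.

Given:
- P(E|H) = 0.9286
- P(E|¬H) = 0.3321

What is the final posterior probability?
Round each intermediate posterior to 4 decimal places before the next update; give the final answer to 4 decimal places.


Sequential Bayesian updating:

Initial prior: P(H) = 0.5929

Update 1:
  P(E) = 0.9286 × 0.5929 + 0.3321 × 0.4071 = 0.55056694 + 0.13519791 = 0.68576485
  P(H|E) = 0.55056694 / 0.68576485 = 0.8029

Update 2:
  P(E) = 0.9286 × 0.8029 + 0.3321 × 0.1971 = 0.74557294 + 0.06545691 = 0.81102985
  P(H|E) = 0.74557294 / 0.81102985 = 0.9193

Final posterior: 0.9193


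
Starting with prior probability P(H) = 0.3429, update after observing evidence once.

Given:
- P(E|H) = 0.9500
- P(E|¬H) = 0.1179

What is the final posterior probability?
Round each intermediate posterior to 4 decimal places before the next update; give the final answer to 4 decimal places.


Sequential Bayesian updating:

Initial prior: P(H) = 0.3429

Update 1:
  P(E) = 0.9500 × 0.3429 + 0.1179 × 0.6571 = 0.32575500 + 0.07747209 = 0.40322709
  P(H|E) = 0.32575500 / 0.40322709 = 0.8079

Final posterior: 0.8079


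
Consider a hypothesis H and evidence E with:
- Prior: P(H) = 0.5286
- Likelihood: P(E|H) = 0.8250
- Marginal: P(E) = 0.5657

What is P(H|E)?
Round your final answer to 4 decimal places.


Using Bayes' theorem:

P(H|E) = P(E|H) × P(H) / P(E)
       = 0.8250 × 0.5286 / 0.5657
       = 0.43609500 / 0.5657
       = 0.7709

The evidence strengthens our belief in H.
Prior: 0.5286 → Posterior: 0.7709


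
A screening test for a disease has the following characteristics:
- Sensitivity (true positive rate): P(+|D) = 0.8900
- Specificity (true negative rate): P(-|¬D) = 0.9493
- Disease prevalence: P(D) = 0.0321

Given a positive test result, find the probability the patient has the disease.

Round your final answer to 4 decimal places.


Let D = has disease, + = positive test

Given:
- P(D) = 0.0321 (prevalence)
- P(+|D) = 0.8900 (sensitivity)
- P(-|¬D) = 0.9493 (specificity)
- P(+|¬D) = 0.0507 (false positive rate = 1 - specificity)

Step 1: Find P(+)
P(+) = P(+|D)P(D) + P(+|¬D)P(¬D)
     = 0.8900 × 0.0321 + 0.0507 × 0.9679
     = 0.02856900 + 0.04907253
     = 0.07764153

Step 2: Apply Bayes' theorem for P(D|+)
P(D|+) = P(+|D)P(D) / P(+)
       = 0.02856900 / 0.07764153
       = 0.3680


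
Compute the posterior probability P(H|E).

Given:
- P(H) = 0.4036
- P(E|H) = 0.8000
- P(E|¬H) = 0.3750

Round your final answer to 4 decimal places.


Bayes' theorem: P(H|E) = P(E|H) × P(H) / P(E)

Step 1: Calculate P(E) using law of total probability
P(E) = P(E|H)P(H) + P(E|¬H)P(¬H)
     = 0.8000 × 0.4036 + 0.3750 × 0.5964
     = 0.32288000 + 0.22365000
     = 0.54653000

Step 2: Apply Bayes' theorem
P(H|E) = P(E|H) × P(H) / P(E)
       = 0.32288000 / 0.54653000
       = 0.5908


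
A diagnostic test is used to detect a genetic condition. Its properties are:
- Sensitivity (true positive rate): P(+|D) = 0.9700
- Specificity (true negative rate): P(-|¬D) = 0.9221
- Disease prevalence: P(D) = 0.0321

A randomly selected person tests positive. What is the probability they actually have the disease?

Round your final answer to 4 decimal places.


Let D = has disease, + = positive test

Given:
- P(D) = 0.0321 (prevalence)
- P(+|D) = 0.9700 (sensitivity)
- P(-|¬D) = 0.9221 (specificity)
- P(+|¬D) = 0.0779 (false positive rate = 1 - specificity)

Step 1: Find P(+)
P(+) = P(+|D)P(D) + P(+|¬D)P(¬D)
     = 0.9700 × 0.0321 + 0.0779 × 0.9679
     = 0.03113700 + 0.07539941
     = 0.10653641

Step 2: Apply Bayes' theorem for P(D|+)
P(D|+) = P(+|D)P(D) / P(+)
       = 0.03113700 / 0.10653641
       = 0.2923


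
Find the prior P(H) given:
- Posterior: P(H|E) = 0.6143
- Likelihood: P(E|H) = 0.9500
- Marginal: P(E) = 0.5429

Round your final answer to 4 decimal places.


From Bayes' theorem: P(H|E) = P(E|H) × P(H) / P(E)

Rearranging for P(H):
P(H) = P(H|E) × P(E) / P(E|H)
     = 0.6143 × 0.5429 / 0.9500
     = 0.33350347 / 0.9500
     = 0.3511


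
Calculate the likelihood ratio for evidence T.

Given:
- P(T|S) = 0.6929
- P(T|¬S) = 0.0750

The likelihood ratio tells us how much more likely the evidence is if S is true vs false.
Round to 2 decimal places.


Likelihood Ratio (LR) = P(T|S) / P(T|¬S)

LR = 0.6929 / 0.0750
   = 9.24

The evidence is 9.24 times more likely if S is true than if S is false.
Since LR > 1, the evidence supports S over ¬S.


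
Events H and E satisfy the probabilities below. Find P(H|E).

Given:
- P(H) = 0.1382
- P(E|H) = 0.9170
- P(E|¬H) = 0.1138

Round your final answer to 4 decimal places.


Bayes' theorem: P(H|E) = P(E|H) × P(H) / P(E)

Step 1: Calculate P(E) using law of total probability
P(E) = P(E|H)P(H) + P(E|¬H)P(¬H)
     = 0.9170 × 0.1382 + 0.1138 × 0.8618
     = 0.12672940 + 0.09807284
     = 0.22480224

Step 2: Apply Bayes' theorem
P(H|E) = P(E|H) × P(H) / P(E)
       = 0.12672940 / 0.22480224
       = 0.5637


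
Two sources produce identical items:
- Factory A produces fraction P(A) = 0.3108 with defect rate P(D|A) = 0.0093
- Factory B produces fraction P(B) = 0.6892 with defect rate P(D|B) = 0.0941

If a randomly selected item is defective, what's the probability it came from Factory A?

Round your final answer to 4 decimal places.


Let A = from Factory A, D = defective

Given:
- P(A) = 0.3108, P(B) = 0.6892
- P(D|A) = 0.0093, P(D|B) = 0.0941

Step 1: Find P(D)
P(D) = P(D|A)P(A) + P(D|B)P(B)
     = 0.0093 × 0.3108 + 0.0941 × 0.6892
     = 0.00289044 + 0.06485372
     = 0.06774416

Step 2: Apply Bayes' theorem
P(A|D) = P(D|A)P(A) / P(D)
       = 0.00289044 / 0.06774416
       = 0.0427


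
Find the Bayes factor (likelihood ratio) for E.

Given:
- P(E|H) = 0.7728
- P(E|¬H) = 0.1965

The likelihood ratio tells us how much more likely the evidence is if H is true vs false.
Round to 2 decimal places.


Likelihood Ratio (LR) = P(E|H) / P(E|¬H)

LR = 0.7728 / 0.1965
   = 3.93

The evidence is 3.93 times more likely if H is true than if H is false.
LR > 1, so observing E raises the odds in favor of H.


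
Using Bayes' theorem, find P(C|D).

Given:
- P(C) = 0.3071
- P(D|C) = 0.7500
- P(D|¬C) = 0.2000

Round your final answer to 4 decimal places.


Bayes' theorem: P(C|D) = P(D|C) × P(C) / P(D)

Step 1: Calculate P(D) using law of total probability
P(D) = P(D|C)P(C) + P(D|¬C)P(¬C)
     = 0.7500 × 0.3071 + 0.2000 × 0.6929
     = 0.23032500 + 0.13858000
     = 0.36890500

Step 2: Apply Bayes' theorem
P(C|D) = P(D|C) × P(C) / P(D)
       = 0.23032500 / 0.36890500
       = 0.6243


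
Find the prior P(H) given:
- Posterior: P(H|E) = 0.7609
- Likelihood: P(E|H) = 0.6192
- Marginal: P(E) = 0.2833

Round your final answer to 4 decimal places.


From Bayes' theorem: P(H|E) = P(E|H) × P(H) / P(E)

Rearranging for P(H):
P(H) = P(H|E) × P(E) / P(E|H)
     = 0.7609 × 0.2833 / 0.6192
     = 0.21556297 / 0.6192
     = 0.3481


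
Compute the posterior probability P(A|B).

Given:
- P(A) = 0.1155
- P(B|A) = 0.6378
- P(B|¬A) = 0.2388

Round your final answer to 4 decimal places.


Bayes' theorem: P(A|B) = P(B|A) × P(A) / P(B)

Step 1: Calculate P(B) using law of total probability
P(B) = P(B|A)P(A) + P(B|¬A)P(¬A)
     = 0.6378 × 0.1155 + 0.2388 × 0.8845
     = 0.07366590 + 0.21121860
     = 0.28488450

Step 2: Apply Bayes' theorem
P(A|B) = P(B|A) × P(A) / P(B)
       = 0.07366590 / 0.28488450
       = 0.2586


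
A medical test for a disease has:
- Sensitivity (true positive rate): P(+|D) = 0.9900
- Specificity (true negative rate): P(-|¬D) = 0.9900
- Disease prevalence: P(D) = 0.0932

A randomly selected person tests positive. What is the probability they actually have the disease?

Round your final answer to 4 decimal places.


Let D = has disease, + = positive test

Given:
- P(D) = 0.0932 (prevalence)
- P(+|D) = 0.9900 (sensitivity)
- P(-|¬D) = 0.9900 (specificity)
- P(+|¬D) = 0.0100 (false positive rate = 1 - specificity)

Step 1: Find P(+)
P(+) = P(+|D)P(D) + P(+|¬D)P(¬D)
     = 0.9900 × 0.0932 + 0.0100 × 0.9068
     = 0.09226800 + 0.00906800
     = 0.10133600

Step 2: Apply Bayes' theorem for P(D|+)
P(D|+) = P(+|D)P(D) / P(+)
       = 0.09226800 / 0.10133600
       = 0.9105


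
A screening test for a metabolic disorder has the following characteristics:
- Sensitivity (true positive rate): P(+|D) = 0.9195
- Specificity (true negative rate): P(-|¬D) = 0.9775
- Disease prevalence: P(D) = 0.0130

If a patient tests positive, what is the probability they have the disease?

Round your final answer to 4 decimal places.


Let D = has disease, + = positive test

Given:
- P(D) = 0.0130 (prevalence)
- P(+|D) = 0.9195 (sensitivity)
- P(-|¬D) = 0.9775 (specificity)
- P(+|¬D) = 0.0225 (false positive rate = 1 - specificity)

Step 1: Find P(+)
P(+) = P(+|D)P(D) + P(+|¬D)P(¬D)
     = 0.9195 × 0.0130 + 0.0225 × 0.9870
     = 0.01195350 + 0.02220750
     = 0.03416100

Step 2: Apply Bayes' theorem for P(D|+)
P(D|+) = P(+|D)P(D) / P(+)
       = 0.01195350 / 0.03416100
       = 0.3499


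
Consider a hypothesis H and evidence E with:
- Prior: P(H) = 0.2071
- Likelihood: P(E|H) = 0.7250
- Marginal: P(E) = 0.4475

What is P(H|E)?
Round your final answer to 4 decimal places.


Using Bayes' theorem:

P(H|E) = P(E|H) × P(H) / P(E)
       = 0.7250 × 0.2071 / 0.4475
       = 0.15014750 / 0.4475
       = 0.3355

The evidence strengthens our belief in H.
Prior: 0.2071 → Posterior: 0.3355


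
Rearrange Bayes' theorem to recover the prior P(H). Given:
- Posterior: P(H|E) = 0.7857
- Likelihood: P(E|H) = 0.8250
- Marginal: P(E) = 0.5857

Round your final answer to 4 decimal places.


From Bayes' theorem: P(H|E) = P(E|H) × P(H) / P(E)

Rearranging for P(H):
P(H) = P(H|E) × P(E) / P(E|H)
     = 0.7857 × 0.5857 / 0.8250
     = 0.46018449 / 0.8250
     = 0.5578
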